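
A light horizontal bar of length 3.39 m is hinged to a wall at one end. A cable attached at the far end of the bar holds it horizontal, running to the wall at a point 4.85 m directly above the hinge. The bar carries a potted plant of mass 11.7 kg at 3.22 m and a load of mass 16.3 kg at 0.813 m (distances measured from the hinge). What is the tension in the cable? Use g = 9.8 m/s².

Choose the hinge as the axis so the unknown hinge reaction has zero arm there.
Potted plant: 11.7 × 9.8 = 114.7 N down at 3.22 m → arm 3.22 m, τ = 114.7 × 3.22 = 369.3 N·m clockwise.
Load: 16.3 × 9.8 = 159.7 N down at 0.813 m → arm 0.813 m, τ = 159.7 × 0.813 = 129.8 N·m clockwise.
Total clockwise load moment = 499.1 N·m.
The cable tension T acts at 3.39 m; only its component perpendicular to the bar, T sinθ, produces torque. sinθ = h/√(h²+d²) = 4.85/√(4.85²+3.39²) = 0.8196.
Στ = 0 ⇒ T × 3.39 × 0.8196 = 499.1 ⇒ T = 499.1 / 2.778 = 180 N.

T ≈ 180 N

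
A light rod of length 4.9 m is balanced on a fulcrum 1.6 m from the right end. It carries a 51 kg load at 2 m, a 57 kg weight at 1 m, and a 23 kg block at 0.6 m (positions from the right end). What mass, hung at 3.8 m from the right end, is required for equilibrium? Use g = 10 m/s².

About the fulcrum (at 1.6 m from the right end):
Load: 51 × 10 = 510 N down at 2 m → arm 0.4 m, τ = 510 × 0.4 = 204 N·m counterclockwise.
Weight: 57 × 10 = 570 N down at 1 m → arm 0.6 m, τ = 570 × 0.6 = 342 N·m clockwise.
Block: 23 × 10 = 230 N down at 0.6 m → arm 1 m, τ = 230 × 1 = 230 N·m clockwise.
Net moment of known loads = 368 N·m clockwise.
An unknown mass m at 3.8 m has arm 2.2 m; its moment is m·g·2.2 counterclockwise.
Setting net torque to zero: m × 10 × 2.2 = 368 → m = 368 / (10 × 2.2) = 16.7 kg.

m ≈ 16.7 kg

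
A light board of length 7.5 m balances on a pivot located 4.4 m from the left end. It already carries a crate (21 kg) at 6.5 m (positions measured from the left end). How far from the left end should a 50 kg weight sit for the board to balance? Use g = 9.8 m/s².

x ≈ 3.52 m from the left end

Take moments about the pivot (at 4.4 m from the left end).
Crate: 21 × 9.8 = 205.8 N down at 6.5 m → arm 2.1 m, τ = 205.8 × 2.1 = 432.2 N·m clockwise.
Net moment of existing loads = 432.2 N·m clockwise.
The weight weighs 50 × 9.8 = 490 N and must supply an equal counterclockwise moment, so its lever arm about the pivot is 432.2 / 490 = 0.882 m.
That puts it at 4.4 − 0.882 = 3.52 m from the left end.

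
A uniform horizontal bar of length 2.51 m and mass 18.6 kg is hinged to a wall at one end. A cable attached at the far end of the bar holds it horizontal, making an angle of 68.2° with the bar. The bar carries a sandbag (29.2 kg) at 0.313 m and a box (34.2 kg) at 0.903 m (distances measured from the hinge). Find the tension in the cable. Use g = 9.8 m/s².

T ≈ 266 N

About the hinge:
Beam weight: 18.6 × 9.8 = 182.3 N down at 1.255 m → arm 1.255 m, τ = 182.3 × 1.255 = 228.8 N·m clockwise.
Sandbag: 29.2 × 9.8 = 286.2 N down at 0.313 m → arm 0.313 m, τ = 286.2 × 0.313 = 89.58 N·m clockwise.
Box: 34.2 × 9.8 = 335.2 N down at 0.903 m → arm 0.903 m, τ = 335.2 × 0.903 = 302.7 N·m clockwise.
Total clockwise load moment = 621.1 N·m.
The cable tension T acts at 2.51 m; only its component perpendicular to the bar, T sinθ, produces torque. sin 68.2° = 0.9285.
Στ = 0 ⇒ T × 2.51 × 0.9285 = 621.1 ⇒ T = 621.1 / 2.331 = 266 N.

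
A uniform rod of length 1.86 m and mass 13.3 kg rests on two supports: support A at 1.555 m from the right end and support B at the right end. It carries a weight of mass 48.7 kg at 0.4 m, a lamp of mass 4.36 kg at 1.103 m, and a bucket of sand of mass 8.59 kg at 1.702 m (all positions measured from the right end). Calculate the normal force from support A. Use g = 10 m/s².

R_A ≈ 330 N

Choose support B as the axis so its reaction then has zero moment arm.
Beam weight: 13.3 × 10 = 133 N down at 0.93 m → arm 0.93 m, τ = 133 × 0.93 = 123.7 N·m counterclockwise.
Weight: 48.7 × 10 = 487 N down at 0.4 m → arm 0.4 m, τ = 487 × 0.4 = 194.8 N·m counterclockwise.
Lamp: 4.36 × 10 = 43.6 N down at 1.103 m → arm 1.103 m, τ = 43.6 × 1.103 = 48.09 N·m counterclockwise.
Bucket of sand: 8.59 × 10 = 85.9 N down at 1.702 m → arm 1.702 m, τ = 85.9 × 1.702 = 146.2 N·m counterclockwise.
Net load moment about support B = 512.8 N·m counterclockwise.
Reaction R at support A is upward at 1.555 m, arm 1.555 m → moment R × 1.555 clockwise.
Balancing moments: R × 1.555 = 512.8, giving R = 330 N.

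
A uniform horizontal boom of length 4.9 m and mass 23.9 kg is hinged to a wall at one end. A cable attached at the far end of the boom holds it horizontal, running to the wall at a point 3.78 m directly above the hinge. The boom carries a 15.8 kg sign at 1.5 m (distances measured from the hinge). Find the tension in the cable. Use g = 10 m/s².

T ≈ 275 N

Choose the hinge as the axis so the unknown hinge reaction has zero arm there.
Beam weight: 23.9 × 10 = 239 N down at 2.45 m → arm 2.45 m, τ = 239 × 2.45 = 585.6 N·m clockwise.
Sign: 15.8 × 10 = 158 N down at 1.5 m → arm 1.5 m, τ = 158 × 1.5 = 237 N·m clockwise.
Total clockwise load moment = 822.6 N·m.
The cable tension T acts at 4.9 m; only its component perpendicular to the boom, T sinθ, produces torque. sinθ = h/√(h²+d²) = 3.78/√(3.78²+4.9²) = 0.6108.
Στ = 0 ⇒ T × 4.9 × 0.6108 = 822.6 ⇒ T = 822.6 / 2.993 = 275 N.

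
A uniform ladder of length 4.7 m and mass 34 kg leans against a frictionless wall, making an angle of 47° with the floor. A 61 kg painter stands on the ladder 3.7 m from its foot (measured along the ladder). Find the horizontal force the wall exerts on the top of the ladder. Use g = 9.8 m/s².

Take moments about the foot of the ladder.
Ladder weight 34×9.8 = 333.2 N acts at 2.35 m along the ladder; its horizontal arm is 2.35·cos47° = 1.603 m → τ = 534.1 N·m clockwise.
Painter: 61×9.8 = 597.8 N at 3.7 m → arm 2.523 m → τ = 1508 N·m clockwise.
Wall normal N acts horizontally at the top; its moment arm is the height L sinθ = 4.7·sin47° = 3.437 m, counterclockwise.
Setting net torque to zero: N × 3.437 = 2042 → N = 594 N.

N_wall ≈ 594 N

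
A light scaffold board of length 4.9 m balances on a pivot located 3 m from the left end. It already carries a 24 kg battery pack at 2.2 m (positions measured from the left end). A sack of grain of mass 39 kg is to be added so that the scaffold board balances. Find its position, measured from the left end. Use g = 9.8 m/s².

About the pivot (at 3 m from the left end):
Battery pack: 24 × 9.8 = 235.2 N down at 2.2 m → arm 0.8 m, τ = 235.2 × 0.8 = 188.2 N·m counterclockwise.
Net moment of existing loads = 188.2 N·m counterclockwise.
The sack of grain weighs 39 × 9.8 = 382.2 N and must supply an equal clockwise moment, so its lever arm about the pivot is 188.2 / 382.2 = 0.492 m.
That puts it at 3 + 0.492 = 3.49 m from the left end.

x ≈ 3.49 m from the left end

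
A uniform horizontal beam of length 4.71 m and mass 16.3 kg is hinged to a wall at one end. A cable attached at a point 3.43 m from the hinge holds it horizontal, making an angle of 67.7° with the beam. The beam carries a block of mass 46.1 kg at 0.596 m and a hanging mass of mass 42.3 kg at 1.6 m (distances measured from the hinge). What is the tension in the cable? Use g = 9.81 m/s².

About the hinge:
Beam weight: 16.3 × 9.81 = 159.9 N down at 2.355 m → arm 2.355 m, τ = 159.9 × 2.355 = 376.6 N·m clockwise.
Block: 46.1 × 9.81 = 452.2 N down at 0.596 m → arm 0.596 m, τ = 452.2 × 0.596 = 269.5 N·m clockwise.
Hanging mass: 42.3 × 9.81 = 415 N down at 1.6 m → arm 1.6 m, τ = 415 × 1.6 = 664 N·m clockwise.
Total clockwise load moment = 1310 N·m.
The cable tension T acts at 3.43 m; only its component perpendicular to the beam, T sinθ, produces torque. sin 67.7° = 0.9252.
Setting net torque to zero: T × 3.43 × 0.9252 = 1310 → T = 1310 / 3.173 = 413 N.

T ≈ 413 N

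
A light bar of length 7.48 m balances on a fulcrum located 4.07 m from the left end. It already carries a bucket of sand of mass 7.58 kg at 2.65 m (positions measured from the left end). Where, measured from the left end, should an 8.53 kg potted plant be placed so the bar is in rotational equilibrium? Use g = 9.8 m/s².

Choose the fulcrum (at 4.07 m from the left end) as the axis so the support reaction has zero arm there.
Bucket of sand: 7.58 × 9.8 = 74.28 N down at 2.65 m → arm 1.42 m, τ = 74.28 × 1.42 = 105.5 N·m counterclockwise.
Net moment of existing loads = 105.5 N·m counterclockwise.
The potted plant weighs 8.53 × 9.8 = 83.59 N and must supply an equal clockwise moment, so its lever arm about the fulcrum is 105.5 / 83.59 = 1.26 m.
That puts it at 4.07 + 1.26 = 5.33 m from the left end.

x ≈ 5.33 m from the left end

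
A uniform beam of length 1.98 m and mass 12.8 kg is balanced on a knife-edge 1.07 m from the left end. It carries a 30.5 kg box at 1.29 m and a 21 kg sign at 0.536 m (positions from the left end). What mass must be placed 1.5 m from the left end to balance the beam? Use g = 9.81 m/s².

Sum moments about the knife-edge (at 1.07 m from the left end) (the support reaction has zero arm there).
Beam weight: 12.8 × 9.81 = 125.6 N down at 0.99 m → arm 0.08 m, τ = 125.6 × 0.08 = 10.05 N·m counterclockwise.
Box: 30.5 × 9.81 = 299.2 N down at 1.29 m → arm 0.22 m, τ = 299.2 × 0.22 = 65.82 N·m clockwise.
Sign: 21 × 9.81 = 206 N down at 0.536 m → arm 0.534 m, τ = 206 × 0.534 = 110 N·m counterclockwise.
Net moment of known loads = 54.23 N·m counterclockwise.
An unknown mass m at 1.5 m has arm 0.43 m; its moment is m·g·0.43 clockwise.
Balancing moments: m × 9.81 × 0.43 = 54.23, giving m = 54.23 / (9.81 × 0.43) = 12.9 kg.

m ≈ 12.9 kg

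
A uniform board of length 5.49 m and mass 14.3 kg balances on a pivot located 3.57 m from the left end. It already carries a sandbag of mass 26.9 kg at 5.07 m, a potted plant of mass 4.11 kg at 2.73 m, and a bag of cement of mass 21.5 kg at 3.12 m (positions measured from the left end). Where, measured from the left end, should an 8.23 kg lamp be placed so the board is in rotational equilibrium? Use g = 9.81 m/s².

x ≈ 1.7 m from the left end

Sum moments about the pivot (at 3.57 m from the left end) (the support reaction has zero arm there).
Beam weight: 14.3 × 9.81 = 140.3 N down at 2.745 m → arm 0.825 m, τ = 140.3 × 0.825 = 115.7 N·m counterclockwise.
Sandbag: 26.9 × 9.81 = 263.9 N down at 5.07 m → arm 1.5 m, τ = 263.9 × 1.5 = 395.8 N·m clockwise.
Potted plant: 4.11 × 9.81 = 40.32 N down at 2.73 m → arm 0.84 m, τ = 40.32 × 0.84 = 33.87 N·m counterclockwise.
Bag of cement: 21.5 × 9.81 = 210.9 N down at 3.12 m → arm 0.45 m, τ = 210.9 × 0.45 = 94.91 N·m counterclockwise.
Net moment of existing loads = 151.3 N·m clockwise.
The lamp weighs 8.23 × 9.81 = 80.74 N and must supply an equal counterclockwise moment, so its lever arm about the pivot is 151.3 / 80.74 = 1.87 m.
That puts it at 3.57 − 1.87 = 1.7 m from the left end.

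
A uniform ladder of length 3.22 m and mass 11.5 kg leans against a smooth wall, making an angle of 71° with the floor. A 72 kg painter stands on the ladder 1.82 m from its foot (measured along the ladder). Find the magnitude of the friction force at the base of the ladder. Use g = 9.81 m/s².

f ≈ 157 N

About the foot of the ladder:
Ladder weight 11.5×9.81 = 112.8 N acts at 1.61 m along the ladder; its horizontal arm is 1.61·cos71° = 0.5242 m → τ = 59.13 N·m clockwise.
Painter: 72×9.81 = 706.3 N at 1.82 m → arm 0.5925 m → τ = 418.5 N·m clockwise.
Wall normal N acts horizontally at the top; its moment arm is the height L sinθ = 3.22·sin71° = 3.045 m, counterclockwise.
Setting net torque to zero: N × 3.045 = 477.6 → N = 157 N.
ΣFx = 0: friction at the foot balances the wall's push, so f = N_wall = 157 N.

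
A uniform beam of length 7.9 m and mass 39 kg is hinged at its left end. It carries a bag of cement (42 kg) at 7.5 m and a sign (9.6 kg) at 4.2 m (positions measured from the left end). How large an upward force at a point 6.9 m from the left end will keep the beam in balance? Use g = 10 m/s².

F ≈ 738 N

About the left end:
Beam weight: 39 × 10 = 390 N down at 3.95 m → arm 3.95 m, τ = 390 × 3.95 = 1540 N·m clockwise.
Bag of cement: 42 × 10 = 420 N down at 7.5 m → arm 7.5 m, τ = 420 × 7.5 = 3150 N·m clockwise.
Sign: 9.6 × 10 = 96 N down at 4.2 m → arm 4.2 m, τ = 96 × 4.2 = 403.2 N·m clockwise.
Net moment of the loads = 5093 N·m clockwise.
The upward force F acts at a point 6.9 m from the left end, arm 6.9 m, giving F × 6.9 counterclockwise.
For rotational equilibrium, F × 6.9 = 5093, so F = 5093 / 6.9 = 738 N.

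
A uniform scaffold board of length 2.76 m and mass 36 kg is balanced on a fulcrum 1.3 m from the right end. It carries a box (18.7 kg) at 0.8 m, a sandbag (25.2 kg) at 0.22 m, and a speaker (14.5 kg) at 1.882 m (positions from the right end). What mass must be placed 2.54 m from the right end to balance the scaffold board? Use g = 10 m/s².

m ≈ 20.4 kg

Take moments about the fulcrum (at 1.3 m from the right end).
Beam weight: 36 × 10 = 360 N down at 1.38 m → arm 0.08 m, τ = 360 × 0.08 = 28.8 N·m counterclockwise.
Box: 18.7 × 10 = 187 N down at 0.8 m → arm 0.5 m, τ = 187 × 0.5 = 93.5 N·m clockwise.
Sandbag: 25.2 × 10 = 252 N down at 0.22 m → arm 1.08 m, τ = 252 × 1.08 = 272.2 N·m clockwise.
Speaker: 14.5 × 10 = 145 N down at 1.882 m → arm 0.582 m, τ = 145 × 0.582 = 84.39 N·m counterclockwise.
Net moment of known loads = 252.5 N·m clockwise.
An unknown mass m at 2.54 m has arm 1.24 m; its moment is m·g·1.24 counterclockwise.
Στ = 0 ⇒ m × 10 × 1.24 = 252.5 ⇒ m = 252.5 / (10 × 1.24) = 20.4 kg.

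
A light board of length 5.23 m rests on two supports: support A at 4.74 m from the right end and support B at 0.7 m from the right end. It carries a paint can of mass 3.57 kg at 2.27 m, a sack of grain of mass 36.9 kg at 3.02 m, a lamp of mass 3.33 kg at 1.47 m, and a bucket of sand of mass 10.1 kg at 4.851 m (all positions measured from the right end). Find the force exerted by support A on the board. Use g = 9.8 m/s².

Choose support B as the axis so its reaction then has zero moment arm.
Paint can: 3.57 × 9.8 = 34.99 N down at 2.27 m → arm 1.57 m, τ = 34.99 × 1.57 = 54.93 N·m counterclockwise.
Sack of grain: 36.9 × 9.8 = 361.6 N down at 3.02 m → arm 2.32 m, τ = 361.6 × 2.32 = 838.9 N·m counterclockwise.
Lamp: 3.33 × 9.8 = 32.63 N down at 1.47 m → arm 0.77 m, τ = 32.63 × 0.77 = 25.13 N·m counterclockwise.
Bucket of sand: 10.1 × 9.8 = 98.98 N down at 4.851 m → arm 4.151 m, τ = 98.98 × 4.151 = 410.9 N·m counterclockwise.
Net load moment about support B = 1330 N·m counterclockwise.
Reaction R at support A is upward at 4.74 m, arm 4.04 m → moment R × 4.04 clockwise.
For rotational equilibrium, R × 4.04 = 1330, so R = 329 N.

R_A ≈ 329 N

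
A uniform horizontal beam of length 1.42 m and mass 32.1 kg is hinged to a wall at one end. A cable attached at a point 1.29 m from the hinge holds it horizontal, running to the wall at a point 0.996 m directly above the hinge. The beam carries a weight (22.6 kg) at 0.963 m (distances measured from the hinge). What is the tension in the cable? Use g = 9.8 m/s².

T ≈ 554 N

Sum moments about the hinge (the unknown hinge reaction has zero arm there).
Beam weight: 32.1 × 9.8 = 314.6 N down at 0.71 m → arm 0.71 m, τ = 314.6 × 0.71 = 223.4 N·m clockwise.
Weight: 22.6 × 9.8 = 221.5 N down at 0.963 m → arm 0.963 m, τ = 221.5 × 0.963 = 213.3 N·m clockwise.
Total clockwise load moment = 436.7 N·m.
The cable tension T acts at 1.29 m; only its component perpendicular to the beam, T sinθ, produces torque. sinθ = h/√(h²+d²) = 0.996/√(0.996²+1.29²) = 0.6111.
Setting net torque to zero: T × 1.29 × 0.6111 = 436.7 → T = 436.7 / 0.7883 = 554 N.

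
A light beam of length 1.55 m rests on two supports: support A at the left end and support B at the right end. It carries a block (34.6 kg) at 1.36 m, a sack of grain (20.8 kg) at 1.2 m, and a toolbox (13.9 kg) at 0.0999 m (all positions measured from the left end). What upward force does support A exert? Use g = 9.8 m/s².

Taking torques about support B:
Block: 34.6 × 9.8 = 339.1 N down at 1.36 m → arm 0.19 m, τ = 339.1 × 0.19 = 64.43 N·m counterclockwise.
Sack of grain: 20.8 × 9.8 = 203.8 N down at 1.2 m → arm 0.35 m, τ = 203.8 × 0.35 = 71.33 N·m counterclockwise.
Toolbox: 13.9 × 9.8 = 136.2 N down at 0.0999 m → arm 1.45 m, τ = 136.2 × 1.45 = 197.5 N·m counterclockwise.
Net load moment about support B = 333.3 N·m counterclockwise.
Reaction R at support A is upward at 0 m, arm 1.55 m → moment R × 1.55 clockwise.
Balancing moments: R × 1.55 = 333.3, giving R = 215 N.

R_A ≈ 215 N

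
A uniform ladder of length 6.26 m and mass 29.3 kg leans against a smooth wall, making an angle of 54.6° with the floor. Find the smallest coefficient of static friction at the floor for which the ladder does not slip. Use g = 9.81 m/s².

μ_min ≈ 0.355

About the foot of the ladder:
Ladder weight 29.3×9.81 = 287.4 N acts at 3.13 m along the ladder; its horizontal arm is 3.13·cos54.6° = 1.813 m → τ = 521.1 N·m clockwise.
Wall normal N acts horizontally at the top; its moment arm is the height L sinθ = 6.26·sin54.6° = 5.103 m, counterclockwise.
For rotational equilibrium, N × 5.103 = 521.1, so N = 102.1 N.
ΣFx = 0 ⇒ f = N_wall = 102.1 N. ΣFy = 0 ⇒ N_floor = 287.4 N.
μ_min = f / N_floor = 102.1 / 287.4 = 0.355.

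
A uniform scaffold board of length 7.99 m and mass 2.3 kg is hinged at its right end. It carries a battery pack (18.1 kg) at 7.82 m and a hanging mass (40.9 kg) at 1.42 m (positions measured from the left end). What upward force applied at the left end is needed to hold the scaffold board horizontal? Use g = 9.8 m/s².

F ≈ 345 N

Sum moments about the right end (the unknown pivot reaction has zero arm there).
Beam weight: 2.3 × 9.8 = 22.54 N down at 3.995 m → arm 3.995 m, τ = 22.54 × 3.995 = 90.05 N·m counterclockwise.
Battery pack: 18.1 × 9.8 = 177.4 N down at 7.82 m → arm 0.17 m, τ = 177.4 × 0.17 = 30.16 N·m counterclockwise.
Hanging mass: 40.9 × 9.8 = 400.8 N down at 1.42 m → arm 6.57 m, τ = 400.8 × 6.57 = 2633 N·m counterclockwise.
Net moment of the loads = 2753 N·m counterclockwise.
The upward force F acts at the left end, arm 7.99 m, giving F × 7.99 clockwise.
Στ = 0 ⇒ F × 7.99 = 2753 ⇒ F = 2753 / 7.99 = 345 N.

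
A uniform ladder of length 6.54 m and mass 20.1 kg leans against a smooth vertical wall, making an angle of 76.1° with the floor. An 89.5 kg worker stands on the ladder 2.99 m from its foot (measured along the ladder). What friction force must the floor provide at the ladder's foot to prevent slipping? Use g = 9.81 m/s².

f ≈ 124 N

Choose the foot of the ladder as the axis so the floor normal and friction both act there and drop out.
Ladder weight 20.1×9.81 = 197.2 N acts at 3.27 m along the ladder; its horizontal arm is 3.27·cos76.1° = 0.7855 m → τ = 154.9 N·m clockwise.
Worker: 89.5×9.81 = 878 N at 2.99 m → arm 0.7183 m → τ = 630.7 N·m clockwise.
Wall normal N acts horizontally at the top; its moment arm is the height L sinθ = 6.54·sin76.1° = 6.348 m, counterclockwise.
For rotational equilibrium, N × 6.348 = 785.6, so N = 124 N.
ΣFx = 0: friction at the foot balances the wall's push, so f = N_wall = 124 N.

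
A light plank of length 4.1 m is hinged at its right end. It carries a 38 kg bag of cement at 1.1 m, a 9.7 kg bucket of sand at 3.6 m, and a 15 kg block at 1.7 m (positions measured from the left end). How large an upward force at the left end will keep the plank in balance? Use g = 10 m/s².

About the right end:
Bag of cement: 38 × 10 = 380 N down at 1.1 m → arm 3 m, τ = 380 × 3 = 1140 N·m counterclockwise.
Bucket of sand: 9.7 × 10 = 97 N down at 3.6 m → arm 0.5 m, τ = 97 × 0.5 = 48.5 N·m counterclockwise.
Block: 15 × 10 = 150 N down at 1.7 m → arm 2.4 m, τ = 150 × 2.4 = 360 N·m counterclockwise.
Net moment of the loads = 1548 N·m counterclockwise.
The upward force F acts at the left end, arm 4.1 m, giving F × 4.1 clockwise.
Setting net torque to zero: F × 4.1 = 1548 → F = 1548 / 4.1 = 378 N.

F ≈ 378 N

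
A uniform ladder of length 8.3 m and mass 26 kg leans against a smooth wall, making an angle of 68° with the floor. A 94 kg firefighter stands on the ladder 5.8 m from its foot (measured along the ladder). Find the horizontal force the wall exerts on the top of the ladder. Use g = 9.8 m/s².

Take moments about the foot of the ladder.
Ladder weight 26×9.8 = 254.8 N acts at 4.15 m along the ladder; its horizontal arm is 4.15·cos68° = 1.555 m → τ = 396.2 N·m clockwise.
Firefighter: 94×9.8 = 921.2 N at 5.8 m → arm 2.173 m → τ = 2002 N·m clockwise.
Wall normal N acts horizontally at the top; its moment arm is the height L sinθ = 8.3·sin68° = 7.696 m, counterclockwise.
Setting net torque to zero: N × 7.696 = 2398 → N = 312 N.

N_wall ≈ 312 N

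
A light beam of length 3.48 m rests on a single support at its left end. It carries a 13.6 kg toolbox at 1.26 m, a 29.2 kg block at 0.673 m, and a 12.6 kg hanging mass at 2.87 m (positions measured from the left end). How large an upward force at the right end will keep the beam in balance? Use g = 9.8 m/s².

About the left end:
Toolbox: 13.6 × 9.8 = 133.3 N down at 1.26 m → arm 1.26 m, τ = 133.3 × 1.26 = 168 N·m clockwise.
Block: 29.2 × 9.8 = 286.2 N down at 0.673 m → arm 0.673 m, τ = 286.2 × 0.673 = 192.6 N·m clockwise.
Hanging mass: 12.6 × 9.8 = 123.5 N down at 2.87 m → arm 2.87 m, τ = 123.5 × 2.87 = 354.4 N·m clockwise.
Net moment of the loads = 715 N·m clockwise.
The upward force F acts at the right end, arm 3.48 m, giving F × 3.48 counterclockwise.
For rotational equilibrium, F × 3.48 = 715, so F = 715 / 3.48 = 205 N.

F ≈ 205 N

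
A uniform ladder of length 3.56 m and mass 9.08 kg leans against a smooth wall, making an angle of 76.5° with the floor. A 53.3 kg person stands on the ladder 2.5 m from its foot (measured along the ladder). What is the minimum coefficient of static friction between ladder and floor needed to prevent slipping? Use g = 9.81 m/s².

μ_min ≈ 0.162

Taking torques about the foot of the ladder:
Ladder weight 9.08×9.81 = 89.07 N acts at 1.78 m along the ladder; its horizontal arm is 1.78·cos76.5° = 0.4155 m → τ = 37.01 N·m clockwise.
Person: 53.3×9.81 = 522.9 N at 2.5 m → arm 0.5836 m → τ = 305.2 N·m clockwise.
Wall normal N acts horizontally at the top; its moment arm is the height L sinθ = 3.56·sin76.5° = 3.462 m, counterclockwise.
Setting net torque to zero: N × 3.462 = 342.2 → N = 98.84 N.
ΣFx = 0 ⇒ f = N_wall = 98.84 N. ΣFy = 0 ⇒ N_floor = 612 N.
μ_min = f / N_floor = 98.84 / 612 = 0.162.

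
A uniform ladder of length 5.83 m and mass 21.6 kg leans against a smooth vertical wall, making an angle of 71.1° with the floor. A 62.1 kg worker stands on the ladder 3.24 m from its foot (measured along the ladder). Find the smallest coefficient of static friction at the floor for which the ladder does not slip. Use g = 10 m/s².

Choose the foot of the ladder as the axis so the floor normal and friction both act there and drop out.
Ladder weight 21.6×10 = 216 N acts at 2.915 m along the ladder; its horizontal arm is 2.915·cos71.1° = 0.9442 m → τ = 203.9 N·m clockwise.
Worker: 62.1×10 = 621 N at 3.24 m → arm 1.049 m → τ = 651.4 N·m clockwise.
Wall normal N acts horizontally at the top; its moment arm is the height L sinθ = 5.83·sin71.1° = 5.516 m, counterclockwise.
Στ = 0 ⇒ N × 5.516 = 855.3 ⇒ N = 155.1 N.
ΣFx = 0 ⇒ f = N_wall = 155.1 N. ΣFy = 0 ⇒ N_floor = 837 N.
μ_min = f / N_floor = 155.1 / 837 = 0.185.

μ_min ≈ 0.185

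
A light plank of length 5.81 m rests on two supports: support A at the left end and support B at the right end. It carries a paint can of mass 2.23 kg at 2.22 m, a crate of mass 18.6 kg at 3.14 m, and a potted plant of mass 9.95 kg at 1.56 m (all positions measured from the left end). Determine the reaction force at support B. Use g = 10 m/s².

R_B ≈ 136 N

Choose support A as the axis so its reaction then has zero moment arm.
Paint can: 2.23 × 10 = 22.3 N down at 2.22 m → arm 2.22 m, τ = 22.3 × 2.22 = 49.51 N·m clockwise.
Crate: 18.6 × 10 = 186 N down at 3.14 m → arm 3.14 m, τ = 186 × 3.14 = 584 N·m clockwise.
Potted plant: 9.95 × 10 = 99.5 N down at 1.56 m → arm 1.56 m, τ = 99.5 × 1.56 = 155.2 N·m clockwise.
Net load moment about support A = 788.7 N·m clockwise.
Reaction R at support B is upward at 5.81 m, arm 5.81 m → moment R × 5.81 counterclockwise.
For rotational equilibrium, R × 5.81 = 788.7, so R = 136 N.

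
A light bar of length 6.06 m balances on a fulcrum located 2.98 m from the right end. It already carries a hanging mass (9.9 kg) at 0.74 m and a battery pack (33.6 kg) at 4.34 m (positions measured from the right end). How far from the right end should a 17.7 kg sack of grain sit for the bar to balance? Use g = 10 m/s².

Taking torques about the fulcrum (at 2.98 m from the right end):
Hanging mass: 9.9 × 10 = 99 N down at 0.74 m → arm 2.24 m, τ = 99 × 2.24 = 221.8 N·m clockwise.
Battery pack: 33.6 × 10 = 336 N down at 4.34 m → arm 1.36 m, τ = 336 × 1.36 = 457 N·m counterclockwise.
Net moment of existing loads = 235.2 N·m counterclockwise.
The sack of grain weighs 17.7 × 10 = 177 N and must supply an equal clockwise moment, so its lever arm about the fulcrum is 235.2 / 177 = 1.33 m.
That puts it at 2.98 − 1.33 = 1.65 m from the right end.

x ≈ 1.65 m from the right end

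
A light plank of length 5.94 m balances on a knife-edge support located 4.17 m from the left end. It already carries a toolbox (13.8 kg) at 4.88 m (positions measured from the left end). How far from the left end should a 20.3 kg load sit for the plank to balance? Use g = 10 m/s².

Take moments about the knife-edge support (at 4.17 m from the left end).
Toolbox: 13.8 × 10 = 138 N down at 4.88 m → arm 0.71 m, τ = 138 × 0.71 = 97.98 N·m clockwise.
Net moment of existing loads = 97.98 N·m clockwise.
The load weighs 20.3 × 10 = 203 N and must supply an equal counterclockwise moment, so its lever arm about the knife-edge support is 97.98 / 203 = 0.483 m.
That puts it at 4.17 − 0.483 = 3.69 m from the left end.

x ≈ 3.69 m from the left end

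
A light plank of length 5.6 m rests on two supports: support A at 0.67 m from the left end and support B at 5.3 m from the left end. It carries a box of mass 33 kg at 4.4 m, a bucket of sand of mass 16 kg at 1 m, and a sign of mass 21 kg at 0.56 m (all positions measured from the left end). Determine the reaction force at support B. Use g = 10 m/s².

Choose support A as the axis so its reaction then has zero moment arm.
Box: 33 × 10 = 330 N down at 4.4 m → arm 3.73 m, τ = 330 × 3.73 = 1231 N·m clockwise.
Bucket of sand: 16 × 10 = 160 N down at 1 m → arm 0.33 m, τ = 160 × 0.33 = 52.8 N·m clockwise.
Sign: 21 × 10 = 210 N down at 0.56 m → arm 0.11 m, τ = 210 × 0.11 = 23.1 N·m counterclockwise.
Net load moment about support A = 1261 N·m clockwise.
Reaction R at support B is upward at 5.3 m, arm 4.63 m → moment R × 4.63 counterclockwise.
For rotational equilibrium, R × 4.63 = 1261, so R = 272 N.

R_B ≈ 272 N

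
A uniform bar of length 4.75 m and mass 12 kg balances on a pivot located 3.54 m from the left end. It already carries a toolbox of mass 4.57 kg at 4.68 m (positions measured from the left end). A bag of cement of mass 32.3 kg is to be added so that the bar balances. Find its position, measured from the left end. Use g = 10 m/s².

x ≈ 3.81 m from the left end

Sum moments about the pivot (at 3.54 m from the left end) (the support reaction has zero arm there).
Beam weight: 12 × 10 = 120 N down at 2.375 m → arm 1.165 m, τ = 120 × 1.165 = 139.8 N·m counterclockwise.
Toolbox: 4.57 × 10 = 45.7 N down at 4.68 m → arm 1.14 m, τ = 45.7 × 1.14 = 52.1 N·m clockwise.
Net moment of existing loads = 87.7 N·m counterclockwise.
The bag of cement weighs 32.3 × 10 = 323 N and must supply an equal clockwise moment, so its lever arm about the pivot is 87.7 / 323 = 0.272 m.
That puts it at 3.54 + 0.272 = 3.81 m from the left end.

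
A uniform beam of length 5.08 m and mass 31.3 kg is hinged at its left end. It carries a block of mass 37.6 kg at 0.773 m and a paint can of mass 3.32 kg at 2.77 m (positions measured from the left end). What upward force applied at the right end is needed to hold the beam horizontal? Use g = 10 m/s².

F ≈ 232 N

Choose the left end as the axis so the unknown pivot reaction has zero arm there.
Beam weight: 31.3 × 10 = 313 N down at 2.54 m → arm 2.54 m, τ = 313 × 2.54 = 795 N·m clockwise.
Block: 37.6 × 10 = 376 N down at 0.773 m → arm 0.773 m, τ = 376 × 0.773 = 290.6 N·m clockwise.
Paint can: 3.32 × 10 = 33.2 N down at 2.77 m → arm 2.77 m, τ = 33.2 × 2.77 = 91.96 N·m clockwise.
Net moment of the loads = 1178 N·m clockwise.
The upward force F acts at the right end, arm 5.08 m, giving F × 5.08 counterclockwise.
Balancing moments: F × 5.08 = 1178, giving F = 1178 / 5.08 = 232 N.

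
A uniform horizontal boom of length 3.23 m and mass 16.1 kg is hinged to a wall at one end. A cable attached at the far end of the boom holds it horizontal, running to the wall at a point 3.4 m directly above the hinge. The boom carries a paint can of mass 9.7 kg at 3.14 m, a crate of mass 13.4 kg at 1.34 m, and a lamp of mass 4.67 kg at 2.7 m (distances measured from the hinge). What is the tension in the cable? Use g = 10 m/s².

T ≈ 372 N

Taking torques about the hinge:
Beam weight: 16.1 × 10 = 161 N down at 1.615 m → arm 1.615 m, τ = 161 × 1.615 = 260 N·m clockwise.
Paint can: 9.7 × 10 = 97 N down at 3.14 m → arm 3.14 m, τ = 97 × 3.14 = 304.6 N·m clockwise.
Crate: 13.4 × 10 = 134 N down at 1.34 m → arm 1.34 m, τ = 134 × 1.34 = 179.6 N·m clockwise.
Lamp: 4.67 × 10 = 46.7 N down at 2.7 m → arm 2.7 m, τ = 46.7 × 2.7 = 126.1 N·m clockwise.
Total clockwise load moment = 870.3 N·m.
The cable tension T acts at 3.23 m; only its component perpendicular to the boom, T sinθ, produces torque. sinθ = h/√(h²+d²) = 3.4/√(3.4²+3.23²) = 0.725.
For rotational equilibrium, T × 3.23 × 0.725 = 870.3, so T = 870.3 / 2.342 = 372 N.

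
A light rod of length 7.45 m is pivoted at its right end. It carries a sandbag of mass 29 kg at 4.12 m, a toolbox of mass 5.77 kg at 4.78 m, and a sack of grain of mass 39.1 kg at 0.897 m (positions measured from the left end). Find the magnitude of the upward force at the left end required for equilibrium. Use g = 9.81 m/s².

F ≈ 485 N

Take moments about the right end.
Sandbag: 29 × 9.81 = 284.5 N down at 4.12 m → arm 3.33 m, τ = 284.5 × 3.33 = 947.4 N·m counterclockwise.
Toolbox: 5.77 × 9.81 = 56.6 N down at 4.78 m → arm 2.67 m, τ = 56.6 × 2.67 = 151.1 N·m counterclockwise.
Sack of grain: 39.1 × 9.81 = 383.6 N down at 0.897 m → arm 6.553 m, τ = 383.6 × 6.553 = 2514 N·m counterclockwise.
Net moment of the loads = 3612 N·m counterclockwise.
The upward force F acts at the left end, arm 7.45 m, giving F × 7.45 clockwise.
For rotational equilibrium, F × 7.45 = 3612, so F = 3612 / 7.45 = 485 N.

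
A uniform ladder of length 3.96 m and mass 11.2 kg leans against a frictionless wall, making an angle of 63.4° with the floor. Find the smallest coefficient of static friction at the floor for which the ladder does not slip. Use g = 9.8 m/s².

μ_min ≈ 0.25

Choose the foot of the ladder as the axis so the floor normal and friction both act there and drop out.
Ladder weight 11.2×9.8 = 109.8 N acts at 1.98 m along the ladder; its horizontal arm is 1.98·cos63.4° = 0.8866 m → τ = 97.35 N·m clockwise.
Wall normal N acts horizontally at the top; its moment arm is the height L sinθ = 3.96·sin63.4° = 3.541 m, counterclockwise.
Στ = 0 ⇒ N × 3.541 = 97.35 ⇒ N = 27.49 N.
ΣFx = 0 ⇒ f = N_wall = 27.49 N. ΣFy = 0 ⇒ N_floor = 109.8 N.
μ_min = f / N_floor = 27.49 / 109.8 = 0.25.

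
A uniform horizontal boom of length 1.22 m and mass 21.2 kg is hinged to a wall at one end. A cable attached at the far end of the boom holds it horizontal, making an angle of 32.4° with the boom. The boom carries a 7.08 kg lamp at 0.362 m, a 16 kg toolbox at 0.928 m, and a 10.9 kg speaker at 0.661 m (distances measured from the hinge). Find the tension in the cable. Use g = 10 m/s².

T ≈ 574 N

Take moments about the hinge.
Beam weight: 21.2 × 10 = 212 N down at 0.61 m → arm 0.61 m, τ = 212 × 0.61 = 129.3 N·m clockwise.
Lamp: 7.08 × 10 = 70.8 N down at 0.362 m → arm 0.362 m, τ = 70.8 × 0.362 = 25.63 N·m clockwise.
Toolbox: 16 × 10 = 160 N down at 0.928 m → arm 0.928 m, τ = 160 × 0.928 = 148.5 N·m clockwise.
Speaker: 10.9 × 10 = 109 N down at 0.661 m → arm 0.661 m, τ = 109 × 0.661 = 72.05 N·m clockwise.
Total clockwise load moment = 375.5 N·m.
The cable tension T acts at 1.22 m; only its component perpendicular to the boom, T sinθ, produces torque. sin 32.4° = 0.5358.
Στ = 0 ⇒ T × 1.22 × 0.5358 = 375.5 ⇒ T = 375.5 / 0.6537 = 574 N.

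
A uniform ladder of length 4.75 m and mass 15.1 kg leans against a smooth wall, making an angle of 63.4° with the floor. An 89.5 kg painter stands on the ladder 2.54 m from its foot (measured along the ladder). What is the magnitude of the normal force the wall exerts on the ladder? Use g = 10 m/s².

N_wall ≈ 277 N

Take moments about the foot of the ladder.
Ladder weight 15.1×10 = 151 N acts at 2.375 m along the ladder; its horizontal arm is 2.375·cos63.4° = 1.063 m → τ = 160.5 N·m clockwise.
Painter: 89.5×10 = 895 N at 2.54 m → arm 1.137 m → τ = 1018 N·m clockwise.
Wall normal N acts horizontally at the top; its moment arm is the height L sinθ = 4.75·sin63.4° = 4.247 m, counterclockwise.
Balancing moments: N × 4.247 = 1178, giving N = 277 N.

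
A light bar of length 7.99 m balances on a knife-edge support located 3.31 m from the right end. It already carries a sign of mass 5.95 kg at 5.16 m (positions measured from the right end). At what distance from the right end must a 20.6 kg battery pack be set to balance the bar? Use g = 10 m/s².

About the knife-edge support (at 3.31 m from the right end):
Sign: 5.95 × 10 = 59.5 N down at 5.16 m → arm 1.85 m, τ = 59.5 × 1.85 = 110.1 N·m counterclockwise.
Net moment of existing loads = 110.1 N·m counterclockwise.
The battery pack weighs 20.6 × 10 = 206 N and must supply an equal clockwise moment, so its lever arm about the knife-edge support is 110.1 / 206 = 0.534 m.
That puts it at 3.31 − 0.534 = 2.78 m from the right end.

x ≈ 2.78 m from the right end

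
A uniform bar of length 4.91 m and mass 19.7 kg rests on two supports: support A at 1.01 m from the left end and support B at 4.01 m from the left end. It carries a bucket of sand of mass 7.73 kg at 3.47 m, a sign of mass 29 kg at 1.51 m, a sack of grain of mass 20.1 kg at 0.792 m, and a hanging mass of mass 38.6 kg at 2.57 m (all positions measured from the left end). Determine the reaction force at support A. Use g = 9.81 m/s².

Taking torques about support B:
Beam weight: 19.7 × 9.81 = 193.3 N down at 2.455 m → arm 1.555 m, τ = 193.3 × 1.555 = 300.6 N·m counterclockwise.
Bucket of sand: 7.73 × 9.81 = 75.83 N down at 3.47 m → arm 0.54 m, τ = 75.83 × 0.54 = 40.95 N·m counterclockwise.
Sign: 29 × 9.81 = 284.5 N down at 1.51 m → arm 2.5 m, τ = 284.5 × 2.5 = 711.2 N·m counterclockwise.
Sack of grain: 20.1 × 9.81 = 197.2 N down at 0.792 m → arm 3.218 m, τ = 197.2 × 3.218 = 634.6 N·m counterclockwise.
Hanging mass: 38.6 × 9.81 = 378.7 N down at 2.57 m → arm 1.44 m, τ = 378.7 × 1.44 = 545.3 N·m counterclockwise.
Net load moment about support B = 2233 N·m counterclockwise.
Reaction R at support A is upward at 1.01 m, arm 3 m → moment R × 3 clockwise.
For rotational equilibrium, R × 3 = 2233, so R = 744 N.

R_A ≈ 744 N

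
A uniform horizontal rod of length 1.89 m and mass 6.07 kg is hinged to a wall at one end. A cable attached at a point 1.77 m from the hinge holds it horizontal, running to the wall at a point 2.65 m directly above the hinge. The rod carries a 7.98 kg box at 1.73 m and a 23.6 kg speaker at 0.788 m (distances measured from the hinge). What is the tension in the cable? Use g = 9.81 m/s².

Choose the hinge as the axis so the unknown hinge reaction has zero arm there.
Beam weight: 6.07 × 9.81 = 59.55 N down at 0.945 m → arm 0.945 m, τ = 59.55 × 0.945 = 56.27 N·m clockwise.
Box: 7.98 × 9.81 = 78.28 N down at 1.73 m → arm 1.73 m, τ = 78.28 × 1.73 = 135.4 N·m clockwise.
Speaker: 23.6 × 9.81 = 231.5 N down at 0.788 m → arm 0.788 m, τ = 231.5 × 0.788 = 182.4 N·m clockwise.
Total clockwise load moment = 374.1 N·m.
The cable tension T acts at 1.77 m; only its component perpendicular to the rod, T sinθ, produces torque. sinθ = h/√(h²+d²) = 2.65/√(2.65²+1.77²) = 0.8316.
Setting net torque to zero: T × 1.77 × 0.8316 = 374.1 → T = 374.1 / 1.472 = 254 N.

T ≈ 254 N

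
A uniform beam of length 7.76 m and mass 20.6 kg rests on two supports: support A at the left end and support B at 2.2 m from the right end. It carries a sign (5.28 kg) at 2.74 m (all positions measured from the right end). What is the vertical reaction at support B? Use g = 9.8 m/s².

R_B ≈ 188 N

Sum moments about support A (its reaction then has zero moment arm).
Beam weight: 20.6 × 9.8 = 201.9 N down at 3.88 m → arm 3.88 m, τ = 201.9 × 3.88 = 783.4 N·m clockwise.
Sign: 5.28 × 9.8 = 51.74 N down at 2.74 m → arm 5.02 m, τ = 51.74 × 5.02 = 259.7 N·m clockwise.
Net load moment about support A = 1043 N·m clockwise.
Reaction R at support B is upward at 2.2 m, arm 5.56 m → moment R × 5.56 counterclockwise.
For rotational equilibrium, R × 5.56 = 1043, so R = 188 N.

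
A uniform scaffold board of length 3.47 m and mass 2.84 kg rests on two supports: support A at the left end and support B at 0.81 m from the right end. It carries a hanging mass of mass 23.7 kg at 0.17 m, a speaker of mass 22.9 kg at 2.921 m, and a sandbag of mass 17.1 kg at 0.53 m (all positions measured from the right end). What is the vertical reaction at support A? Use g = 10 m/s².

About support B:
Beam weight: 2.84 × 10 = 28.4 N down at 1.735 m → arm 0.925 m, τ = 28.4 × 0.925 = 26.27 N·m counterclockwise.
Hanging mass: 23.7 × 10 = 237 N down at 0.17 m → arm 0.64 m, τ = 237 × 0.64 = 151.7 N·m clockwise.
Speaker: 22.9 × 10 = 229 N down at 2.921 m → arm 2.111 m, τ = 229 × 2.111 = 483.4 N·m counterclockwise.
Sandbag: 17.1 × 10 = 171 N down at 0.53 m → arm 0.28 m, τ = 171 × 0.28 = 47.88 N·m clockwise.
Net load moment about support B = 310.1 N·m counterclockwise.
Reaction R at support A is upward at 3.47 m, arm 2.66 m → moment R × 2.66 clockwise.
Balancing moments: R × 2.66 = 310.1, giving R = 117 N.

R_A ≈ 117 N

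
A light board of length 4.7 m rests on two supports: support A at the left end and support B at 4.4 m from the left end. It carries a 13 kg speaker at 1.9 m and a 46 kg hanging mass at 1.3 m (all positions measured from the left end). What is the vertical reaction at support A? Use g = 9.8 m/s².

About support B:
Speaker: 13 × 9.8 = 127.4 N down at 1.9 m → arm 2.5 m, τ = 127.4 × 2.5 = 318.5 N·m counterclockwise.
Hanging mass: 46 × 9.8 = 450.8 N down at 1.3 m → arm 3.1 m, τ = 450.8 × 3.1 = 1397 N·m counterclockwise.
Net load moment about support B = 1716 N·m counterclockwise.
Reaction R at support A is upward at 0 m, arm 4.4 m → moment R × 4.4 clockwise.
Setting net torque to zero: R × 4.4 = 1716 → R = 390 N.

R_A ≈ 390 N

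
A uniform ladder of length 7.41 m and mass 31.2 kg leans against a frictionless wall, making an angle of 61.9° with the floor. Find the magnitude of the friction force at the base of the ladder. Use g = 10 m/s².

f ≈ 83.3 N

Taking torques about the foot of the ladder:
Ladder weight 31.2×10 = 312 N acts at 3.705 m along the ladder; its horizontal arm is 3.705·cos61.9° = 1.745 m → τ = 544.4 N·m clockwise.
Wall normal N acts horizontally at the top; its moment arm is the height L sinθ = 7.41·sin61.9° = 6.537 m, counterclockwise.
Στ = 0 ⇒ N × 6.537 = 544.4 ⇒ N = 83.3 N.
ΣFx = 0: friction at the foot balances the wall's push, so f = N_wall = 83.3 N.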